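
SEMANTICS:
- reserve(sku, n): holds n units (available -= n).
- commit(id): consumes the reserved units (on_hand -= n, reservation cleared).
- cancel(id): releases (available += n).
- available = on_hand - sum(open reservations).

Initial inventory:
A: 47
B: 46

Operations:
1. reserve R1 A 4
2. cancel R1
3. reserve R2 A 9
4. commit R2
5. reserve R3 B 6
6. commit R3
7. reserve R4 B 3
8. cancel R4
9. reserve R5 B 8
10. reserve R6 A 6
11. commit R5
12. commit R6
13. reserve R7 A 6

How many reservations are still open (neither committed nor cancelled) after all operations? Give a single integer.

Answer: 1

Derivation:
Step 1: reserve R1 A 4 -> on_hand[A=47 B=46] avail[A=43 B=46] open={R1}
Step 2: cancel R1 -> on_hand[A=47 B=46] avail[A=47 B=46] open={}
Step 3: reserve R2 A 9 -> on_hand[A=47 B=46] avail[A=38 B=46] open={R2}
Step 4: commit R2 -> on_hand[A=38 B=46] avail[A=38 B=46] open={}
Step 5: reserve R3 B 6 -> on_hand[A=38 B=46] avail[A=38 B=40] open={R3}
Step 6: commit R3 -> on_hand[A=38 B=40] avail[A=38 B=40] open={}
Step 7: reserve R4 B 3 -> on_hand[A=38 B=40] avail[A=38 B=37] open={R4}
Step 8: cancel R4 -> on_hand[A=38 B=40] avail[A=38 B=40] open={}
Step 9: reserve R5 B 8 -> on_hand[A=38 B=40] avail[A=38 B=32] open={R5}
Step 10: reserve R6 A 6 -> on_hand[A=38 B=40] avail[A=32 B=32] open={R5,R6}
Step 11: commit R5 -> on_hand[A=38 B=32] avail[A=32 B=32] open={R6}
Step 12: commit R6 -> on_hand[A=32 B=32] avail[A=32 B=32] open={}
Step 13: reserve R7 A 6 -> on_hand[A=32 B=32] avail[A=26 B=32] open={R7}
Open reservations: ['R7'] -> 1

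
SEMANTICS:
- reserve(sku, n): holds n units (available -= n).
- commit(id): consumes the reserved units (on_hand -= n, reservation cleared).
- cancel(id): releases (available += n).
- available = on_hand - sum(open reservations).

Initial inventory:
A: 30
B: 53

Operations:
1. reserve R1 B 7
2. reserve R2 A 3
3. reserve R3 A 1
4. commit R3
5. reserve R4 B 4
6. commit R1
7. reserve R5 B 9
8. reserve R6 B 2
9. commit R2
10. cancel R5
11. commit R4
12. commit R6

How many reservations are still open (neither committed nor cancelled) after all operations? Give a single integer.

Step 1: reserve R1 B 7 -> on_hand[A=30 B=53] avail[A=30 B=46] open={R1}
Step 2: reserve R2 A 3 -> on_hand[A=30 B=53] avail[A=27 B=46] open={R1,R2}
Step 3: reserve R3 A 1 -> on_hand[A=30 B=53] avail[A=26 B=46] open={R1,R2,R3}
Step 4: commit R3 -> on_hand[A=29 B=53] avail[A=26 B=46] open={R1,R2}
Step 5: reserve R4 B 4 -> on_hand[A=29 B=53] avail[A=26 B=42] open={R1,R2,R4}
Step 6: commit R1 -> on_hand[A=29 B=46] avail[A=26 B=42] open={R2,R4}
Step 7: reserve R5 B 9 -> on_hand[A=29 B=46] avail[A=26 B=33] open={R2,R4,R5}
Step 8: reserve R6 B 2 -> on_hand[A=29 B=46] avail[A=26 B=31] open={R2,R4,R5,R6}
Step 9: commit R2 -> on_hand[A=26 B=46] avail[A=26 B=31] open={R4,R5,R6}
Step 10: cancel R5 -> on_hand[A=26 B=46] avail[A=26 B=40] open={R4,R6}
Step 11: commit R4 -> on_hand[A=26 B=42] avail[A=26 B=40] open={R6}
Step 12: commit R6 -> on_hand[A=26 B=40] avail[A=26 B=40] open={}
Open reservations: [] -> 0

Answer: 0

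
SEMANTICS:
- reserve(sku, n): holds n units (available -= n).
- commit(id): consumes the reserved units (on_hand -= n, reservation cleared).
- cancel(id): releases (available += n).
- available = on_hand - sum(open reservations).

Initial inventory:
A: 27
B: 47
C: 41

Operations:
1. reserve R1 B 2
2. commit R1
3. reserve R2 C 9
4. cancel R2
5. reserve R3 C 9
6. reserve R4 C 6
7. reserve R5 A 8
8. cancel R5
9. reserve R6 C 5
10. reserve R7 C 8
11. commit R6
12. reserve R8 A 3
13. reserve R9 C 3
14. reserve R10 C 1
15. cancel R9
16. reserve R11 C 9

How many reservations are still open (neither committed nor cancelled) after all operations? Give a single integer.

Answer: 6

Derivation:
Step 1: reserve R1 B 2 -> on_hand[A=27 B=47 C=41] avail[A=27 B=45 C=41] open={R1}
Step 2: commit R1 -> on_hand[A=27 B=45 C=41] avail[A=27 B=45 C=41] open={}
Step 3: reserve R2 C 9 -> on_hand[A=27 B=45 C=41] avail[A=27 B=45 C=32] open={R2}
Step 4: cancel R2 -> on_hand[A=27 B=45 C=41] avail[A=27 B=45 C=41] open={}
Step 5: reserve R3 C 9 -> on_hand[A=27 B=45 C=41] avail[A=27 B=45 C=32] open={R3}
Step 6: reserve R4 C 6 -> on_hand[A=27 B=45 C=41] avail[A=27 B=45 C=26] open={R3,R4}
Step 7: reserve R5 A 8 -> on_hand[A=27 B=45 C=41] avail[A=19 B=45 C=26] open={R3,R4,R5}
Step 8: cancel R5 -> on_hand[A=27 B=45 C=41] avail[A=27 B=45 C=26] open={R3,R4}
Step 9: reserve R6 C 5 -> on_hand[A=27 B=45 C=41] avail[A=27 B=45 C=21] open={R3,R4,R6}
Step 10: reserve R7 C 8 -> on_hand[A=27 B=45 C=41] avail[A=27 B=45 C=13] open={R3,R4,R6,R7}
Step 11: commit R6 -> on_hand[A=27 B=45 C=36] avail[A=27 B=45 C=13] open={R3,R4,R7}
Step 12: reserve R8 A 3 -> on_hand[A=27 B=45 C=36] avail[A=24 B=45 C=13] open={R3,R4,R7,R8}
Step 13: reserve R9 C 3 -> on_hand[A=27 B=45 C=36] avail[A=24 B=45 C=10] open={R3,R4,R7,R8,R9}
Step 14: reserve R10 C 1 -> on_hand[A=27 B=45 C=36] avail[A=24 B=45 C=9] open={R10,R3,R4,R7,R8,R9}
Step 15: cancel R9 -> on_hand[A=27 B=45 C=36] avail[A=24 B=45 C=12] open={R10,R3,R4,R7,R8}
Step 16: reserve R11 C 9 -> on_hand[A=27 B=45 C=36] avail[A=24 B=45 C=3] open={R10,R11,R3,R4,R7,R8}
Open reservations: ['R10', 'R11', 'R3', 'R4', 'R7', 'R8'] -> 6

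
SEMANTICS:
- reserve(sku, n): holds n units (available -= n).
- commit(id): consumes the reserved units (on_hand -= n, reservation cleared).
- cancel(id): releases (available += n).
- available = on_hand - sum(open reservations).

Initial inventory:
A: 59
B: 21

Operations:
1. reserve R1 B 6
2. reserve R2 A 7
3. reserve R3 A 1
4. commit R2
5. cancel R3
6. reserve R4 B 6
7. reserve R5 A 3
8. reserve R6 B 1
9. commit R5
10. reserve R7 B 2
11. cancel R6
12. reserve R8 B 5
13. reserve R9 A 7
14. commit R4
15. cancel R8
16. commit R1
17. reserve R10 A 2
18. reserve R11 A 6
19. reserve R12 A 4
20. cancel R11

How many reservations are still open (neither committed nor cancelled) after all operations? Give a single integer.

Step 1: reserve R1 B 6 -> on_hand[A=59 B=21] avail[A=59 B=15] open={R1}
Step 2: reserve R2 A 7 -> on_hand[A=59 B=21] avail[A=52 B=15] open={R1,R2}
Step 3: reserve R3 A 1 -> on_hand[A=59 B=21] avail[A=51 B=15] open={R1,R2,R3}
Step 4: commit R2 -> on_hand[A=52 B=21] avail[A=51 B=15] open={R1,R3}
Step 5: cancel R3 -> on_hand[A=52 B=21] avail[A=52 B=15] open={R1}
Step 6: reserve R4 B 6 -> on_hand[A=52 B=21] avail[A=52 B=9] open={R1,R4}
Step 7: reserve R5 A 3 -> on_hand[A=52 B=21] avail[A=49 B=9] open={R1,R4,R5}
Step 8: reserve R6 B 1 -> on_hand[A=52 B=21] avail[A=49 B=8] open={R1,R4,R5,R6}
Step 9: commit R5 -> on_hand[A=49 B=21] avail[A=49 B=8] open={R1,R4,R6}
Step 10: reserve R7 B 2 -> on_hand[A=49 B=21] avail[A=49 B=6] open={R1,R4,R6,R7}
Step 11: cancel R6 -> on_hand[A=49 B=21] avail[A=49 B=7] open={R1,R4,R7}
Step 12: reserve R8 B 5 -> on_hand[A=49 B=21] avail[A=49 B=2] open={R1,R4,R7,R8}
Step 13: reserve R9 A 7 -> on_hand[A=49 B=21] avail[A=42 B=2] open={R1,R4,R7,R8,R9}
Step 14: commit R4 -> on_hand[A=49 B=15] avail[A=42 B=2] open={R1,R7,R8,R9}
Step 15: cancel R8 -> on_hand[A=49 B=15] avail[A=42 B=7] open={R1,R7,R9}
Step 16: commit R1 -> on_hand[A=49 B=9] avail[A=42 B=7] open={R7,R9}
Step 17: reserve R10 A 2 -> on_hand[A=49 B=9] avail[A=40 B=7] open={R10,R7,R9}
Step 18: reserve R11 A 6 -> on_hand[A=49 B=9] avail[A=34 B=7] open={R10,R11,R7,R9}
Step 19: reserve R12 A 4 -> on_hand[A=49 B=9] avail[A=30 B=7] open={R10,R11,R12,R7,R9}
Step 20: cancel R11 -> on_hand[A=49 B=9] avail[A=36 B=7] open={R10,R12,R7,R9}
Open reservations: ['R10', 'R12', 'R7', 'R9'] -> 4

Answer: 4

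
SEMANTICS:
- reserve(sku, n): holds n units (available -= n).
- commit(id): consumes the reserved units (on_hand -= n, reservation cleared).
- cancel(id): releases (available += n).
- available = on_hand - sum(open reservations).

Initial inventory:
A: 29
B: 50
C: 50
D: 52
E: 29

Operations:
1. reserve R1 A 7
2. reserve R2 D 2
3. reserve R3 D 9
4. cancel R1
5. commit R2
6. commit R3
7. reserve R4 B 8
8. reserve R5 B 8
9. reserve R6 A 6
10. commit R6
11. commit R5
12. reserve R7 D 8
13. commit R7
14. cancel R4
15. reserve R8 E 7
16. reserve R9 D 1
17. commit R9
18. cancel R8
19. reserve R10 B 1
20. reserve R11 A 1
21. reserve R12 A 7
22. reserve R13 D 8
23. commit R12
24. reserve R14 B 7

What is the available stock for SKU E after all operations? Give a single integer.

Step 1: reserve R1 A 7 -> on_hand[A=29 B=50 C=50 D=52 E=29] avail[A=22 B=50 C=50 D=52 E=29] open={R1}
Step 2: reserve R2 D 2 -> on_hand[A=29 B=50 C=50 D=52 E=29] avail[A=22 B=50 C=50 D=50 E=29] open={R1,R2}
Step 3: reserve R3 D 9 -> on_hand[A=29 B=50 C=50 D=52 E=29] avail[A=22 B=50 C=50 D=41 E=29] open={R1,R2,R3}
Step 4: cancel R1 -> on_hand[A=29 B=50 C=50 D=52 E=29] avail[A=29 B=50 C=50 D=41 E=29] open={R2,R3}
Step 5: commit R2 -> on_hand[A=29 B=50 C=50 D=50 E=29] avail[A=29 B=50 C=50 D=41 E=29] open={R3}
Step 6: commit R3 -> on_hand[A=29 B=50 C=50 D=41 E=29] avail[A=29 B=50 C=50 D=41 E=29] open={}
Step 7: reserve R4 B 8 -> on_hand[A=29 B=50 C=50 D=41 E=29] avail[A=29 B=42 C=50 D=41 E=29] open={R4}
Step 8: reserve R5 B 8 -> on_hand[A=29 B=50 C=50 D=41 E=29] avail[A=29 B=34 C=50 D=41 E=29] open={R4,R5}
Step 9: reserve R6 A 6 -> on_hand[A=29 B=50 C=50 D=41 E=29] avail[A=23 B=34 C=50 D=41 E=29] open={R4,R5,R6}
Step 10: commit R6 -> on_hand[A=23 B=50 C=50 D=41 E=29] avail[A=23 B=34 C=50 D=41 E=29] open={R4,R5}
Step 11: commit R5 -> on_hand[A=23 B=42 C=50 D=41 E=29] avail[A=23 B=34 C=50 D=41 E=29] open={R4}
Step 12: reserve R7 D 8 -> on_hand[A=23 B=42 C=50 D=41 E=29] avail[A=23 B=34 C=50 D=33 E=29] open={R4,R7}
Step 13: commit R7 -> on_hand[A=23 B=42 C=50 D=33 E=29] avail[A=23 B=34 C=50 D=33 E=29] open={R4}
Step 14: cancel R4 -> on_hand[A=23 B=42 C=50 D=33 E=29] avail[A=23 B=42 C=50 D=33 E=29] open={}
Step 15: reserve R8 E 7 -> on_hand[A=23 B=42 C=50 D=33 E=29] avail[A=23 B=42 C=50 D=33 E=22] open={R8}
Step 16: reserve R9 D 1 -> on_hand[A=23 B=42 C=50 D=33 E=29] avail[A=23 B=42 C=50 D=32 E=22] open={R8,R9}
Step 17: commit R9 -> on_hand[A=23 B=42 C=50 D=32 E=29] avail[A=23 B=42 C=50 D=32 E=22] open={R8}
Step 18: cancel R8 -> on_hand[A=23 B=42 C=50 D=32 E=29] avail[A=23 B=42 C=50 D=32 E=29] open={}
Step 19: reserve R10 B 1 -> on_hand[A=23 B=42 C=50 D=32 E=29] avail[A=23 B=41 C=50 D=32 E=29] open={R10}
Step 20: reserve R11 A 1 -> on_hand[A=23 B=42 C=50 D=32 E=29] avail[A=22 B=41 C=50 D=32 E=29] open={R10,R11}
Step 21: reserve R12 A 7 -> on_hand[A=23 B=42 C=50 D=32 E=29] avail[A=15 B=41 C=50 D=32 E=29] open={R10,R11,R12}
Step 22: reserve R13 D 8 -> on_hand[A=23 B=42 C=50 D=32 E=29] avail[A=15 B=41 C=50 D=24 E=29] open={R10,R11,R12,R13}
Step 23: commit R12 -> on_hand[A=16 B=42 C=50 D=32 E=29] avail[A=15 B=41 C=50 D=24 E=29] open={R10,R11,R13}
Step 24: reserve R14 B 7 -> on_hand[A=16 B=42 C=50 D=32 E=29] avail[A=15 B=34 C=50 D=24 E=29] open={R10,R11,R13,R14}
Final available[E] = 29

Answer: 29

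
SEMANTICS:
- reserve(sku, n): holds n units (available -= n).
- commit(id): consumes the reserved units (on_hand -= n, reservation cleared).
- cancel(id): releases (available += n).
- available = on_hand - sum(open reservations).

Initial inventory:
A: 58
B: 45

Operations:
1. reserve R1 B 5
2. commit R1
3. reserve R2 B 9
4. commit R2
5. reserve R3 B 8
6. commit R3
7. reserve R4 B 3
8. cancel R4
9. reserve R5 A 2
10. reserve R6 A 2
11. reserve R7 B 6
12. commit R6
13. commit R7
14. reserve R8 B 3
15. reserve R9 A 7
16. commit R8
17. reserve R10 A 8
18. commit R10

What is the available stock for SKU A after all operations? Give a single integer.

Step 1: reserve R1 B 5 -> on_hand[A=58 B=45] avail[A=58 B=40] open={R1}
Step 2: commit R1 -> on_hand[A=58 B=40] avail[A=58 B=40] open={}
Step 3: reserve R2 B 9 -> on_hand[A=58 B=40] avail[A=58 B=31] open={R2}
Step 4: commit R2 -> on_hand[A=58 B=31] avail[A=58 B=31] open={}
Step 5: reserve R3 B 8 -> on_hand[A=58 B=31] avail[A=58 B=23] open={R3}
Step 6: commit R3 -> on_hand[A=58 B=23] avail[A=58 B=23] open={}
Step 7: reserve R4 B 3 -> on_hand[A=58 B=23] avail[A=58 B=20] open={R4}
Step 8: cancel R4 -> on_hand[A=58 B=23] avail[A=58 B=23] open={}
Step 9: reserve R5 A 2 -> on_hand[A=58 B=23] avail[A=56 B=23] open={R5}
Step 10: reserve R6 A 2 -> on_hand[A=58 B=23] avail[A=54 B=23] open={R5,R6}
Step 11: reserve R7 B 6 -> on_hand[A=58 B=23] avail[A=54 B=17] open={R5,R6,R7}
Step 12: commit R6 -> on_hand[A=56 B=23] avail[A=54 B=17] open={R5,R7}
Step 13: commit R7 -> on_hand[A=56 B=17] avail[A=54 B=17] open={R5}
Step 14: reserve R8 B 3 -> on_hand[A=56 B=17] avail[A=54 B=14] open={R5,R8}
Step 15: reserve R9 A 7 -> on_hand[A=56 B=17] avail[A=47 B=14] open={R5,R8,R9}
Step 16: commit R8 -> on_hand[A=56 B=14] avail[A=47 B=14] open={R5,R9}
Step 17: reserve R10 A 8 -> on_hand[A=56 B=14] avail[A=39 B=14] open={R10,R5,R9}
Step 18: commit R10 -> on_hand[A=48 B=14] avail[A=39 B=14] open={R5,R9}
Final available[A] = 39

Answer: 39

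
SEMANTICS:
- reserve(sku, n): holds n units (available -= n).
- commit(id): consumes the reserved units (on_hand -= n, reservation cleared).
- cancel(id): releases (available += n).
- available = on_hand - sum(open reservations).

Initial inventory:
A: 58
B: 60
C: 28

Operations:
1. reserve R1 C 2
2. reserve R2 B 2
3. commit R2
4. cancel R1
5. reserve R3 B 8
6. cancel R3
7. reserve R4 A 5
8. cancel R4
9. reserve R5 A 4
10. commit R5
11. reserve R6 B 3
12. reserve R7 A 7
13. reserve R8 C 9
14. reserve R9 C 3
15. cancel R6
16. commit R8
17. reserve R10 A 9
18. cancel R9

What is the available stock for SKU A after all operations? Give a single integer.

Answer: 38

Derivation:
Step 1: reserve R1 C 2 -> on_hand[A=58 B=60 C=28] avail[A=58 B=60 C=26] open={R1}
Step 2: reserve R2 B 2 -> on_hand[A=58 B=60 C=28] avail[A=58 B=58 C=26] open={R1,R2}
Step 3: commit R2 -> on_hand[A=58 B=58 C=28] avail[A=58 B=58 C=26] open={R1}
Step 4: cancel R1 -> on_hand[A=58 B=58 C=28] avail[A=58 B=58 C=28] open={}
Step 5: reserve R3 B 8 -> on_hand[A=58 B=58 C=28] avail[A=58 B=50 C=28] open={R3}
Step 6: cancel R3 -> on_hand[A=58 B=58 C=28] avail[A=58 B=58 C=28] open={}
Step 7: reserve R4 A 5 -> on_hand[A=58 B=58 C=28] avail[A=53 B=58 C=28] open={R4}
Step 8: cancel R4 -> on_hand[A=58 B=58 C=28] avail[A=58 B=58 C=28] open={}
Step 9: reserve R5 A 4 -> on_hand[A=58 B=58 C=28] avail[A=54 B=58 C=28] open={R5}
Step 10: commit R5 -> on_hand[A=54 B=58 C=28] avail[A=54 B=58 C=28] open={}
Step 11: reserve R6 B 3 -> on_hand[A=54 B=58 C=28] avail[A=54 B=55 C=28] open={R6}
Step 12: reserve R7 A 7 -> on_hand[A=54 B=58 C=28] avail[A=47 B=55 C=28] open={R6,R7}
Step 13: reserve R8 C 9 -> on_hand[A=54 B=58 C=28] avail[A=47 B=55 C=19] open={R6,R7,R8}
Step 14: reserve R9 C 3 -> on_hand[A=54 B=58 C=28] avail[A=47 B=55 C=16] open={R6,R7,R8,R9}
Step 15: cancel R6 -> on_hand[A=54 B=58 C=28] avail[A=47 B=58 C=16] open={R7,R8,R9}
Step 16: commit R8 -> on_hand[A=54 B=58 C=19] avail[A=47 B=58 C=16] open={R7,R9}
Step 17: reserve R10 A 9 -> on_hand[A=54 B=58 C=19] avail[A=38 B=58 C=16] open={R10,R7,R9}
Step 18: cancel R9 -> on_hand[A=54 B=58 C=19] avail[A=38 B=58 C=19] open={R10,R7}
Final available[A] = 38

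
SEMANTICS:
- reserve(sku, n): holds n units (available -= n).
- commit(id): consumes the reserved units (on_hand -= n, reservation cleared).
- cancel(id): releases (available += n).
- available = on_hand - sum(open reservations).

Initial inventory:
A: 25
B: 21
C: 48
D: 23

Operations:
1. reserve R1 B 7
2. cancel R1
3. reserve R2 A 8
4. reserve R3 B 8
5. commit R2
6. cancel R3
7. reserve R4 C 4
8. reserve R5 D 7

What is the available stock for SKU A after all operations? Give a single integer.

Step 1: reserve R1 B 7 -> on_hand[A=25 B=21 C=48 D=23] avail[A=25 B=14 C=48 D=23] open={R1}
Step 2: cancel R1 -> on_hand[A=25 B=21 C=48 D=23] avail[A=25 B=21 C=48 D=23] open={}
Step 3: reserve R2 A 8 -> on_hand[A=25 B=21 C=48 D=23] avail[A=17 B=21 C=48 D=23] open={R2}
Step 4: reserve R3 B 8 -> on_hand[A=25 B=21 C=48 D=23] avail[A=17 B=13 C=48 D=23] open={R2,R3}
Step 5: commit R2 -> on_hand[A=17 B=21 C=48 D=23] avail[A=17 B=13 C=48 D=23] open={R3}
Step 6: cancel R3 -> on_hand[A=17 B=21 C=48 D=23] avail[A=17 B=21 C=48 D=23] open={}
Step 7: reserve R4 C 4 -> on_hand[A=17 B=21 C=48 D=23] avail[A=17 B=21 C=44 D=23] open={R4}
Step 8: reserve R5 D 7 -> on_hand[A=17 B=21 C=48 D=23] avail[A=17 B=21 C=44 D=16] open={R4,R5}
Final available[A] = 17

Answer: 17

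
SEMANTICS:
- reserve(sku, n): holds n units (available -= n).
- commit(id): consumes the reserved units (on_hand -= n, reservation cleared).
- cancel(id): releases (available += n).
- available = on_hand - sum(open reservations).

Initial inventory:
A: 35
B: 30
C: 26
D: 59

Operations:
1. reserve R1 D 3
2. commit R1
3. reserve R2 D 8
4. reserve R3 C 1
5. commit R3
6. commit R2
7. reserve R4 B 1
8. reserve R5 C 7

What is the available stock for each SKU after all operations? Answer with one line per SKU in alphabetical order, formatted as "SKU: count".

Step 1: reserve R1 D 3 -> on_hand[A=35 B=30 C=26 D=59] avail[A=35 B=30 C=26 D=56] open={R1}
Step 2: commit R1 -> on_hand[A=35 B=30 C=26 D=56] avail[A=35 B=30 C=26 D=56] open={}
Step 3: reserve R2 D 8 -> on_hand[A=35 B=30 C=26 D=56] avail[A=35 B=30 C=26 D=48] open={R2}
Step 4: reserve R3 C 1 -> on_hand[A=35 B=30 C=26 D=56] avail[A=35 B=30 C=25 D=48] open={R2,R3}
Step 5: commit R3 -> on_hand[A=35 B=30 C=25 D=56] avail[A=35 B=30 C=25 D=48] open={R2}
Step 6: commit R2 -> on_hand[A=35 B=30 C=25 D=48] avail[A=35 B=30 C=25 D=48] open={}
Step 7: reserve R4 B 1 -> on_hand[A=35 B=30 C=25 D=48] avail[A=35 B=29 C=25 D=48] open={R4}
Step 8: reserve R5 C 7 -> on_hand[A=35 B=30 C=25 D=48] avail[A=35 B=29 C=18 D=48] open={R4,R5}

Answer: A: 35
B: 29
C: 18
D: 48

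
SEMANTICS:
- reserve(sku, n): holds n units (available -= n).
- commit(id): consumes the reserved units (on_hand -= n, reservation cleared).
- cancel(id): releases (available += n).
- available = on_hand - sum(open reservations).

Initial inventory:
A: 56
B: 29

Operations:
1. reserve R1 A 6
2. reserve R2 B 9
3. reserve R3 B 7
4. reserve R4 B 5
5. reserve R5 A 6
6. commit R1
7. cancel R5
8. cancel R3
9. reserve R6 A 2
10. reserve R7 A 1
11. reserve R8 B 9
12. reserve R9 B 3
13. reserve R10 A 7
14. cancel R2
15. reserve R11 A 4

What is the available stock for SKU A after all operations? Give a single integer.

Answer: 36

Derivation:
Step 1: reserve R1 A 6 -> on_hand[A=56 B=29] avail[A=50 B=29] open={R1}
Step 2: reserve R2 B 9 -> on_hand[A=56 B=29] avail[A=50 B=20] open={R1,R2}
Step 3: reserve R3 B 7 -> on_hand[A=56 B=29] avail[A=50 B=13] open={R1,R2,R3}
Step 4: reserve R4 B 5 -> on_hand[A=56 B=29] avail[A=50 B=8] open={R1,R2,R3,R4}
Step 5: reserve R5 A 6 -> on_hand[A=56 B=29] avail[A=44 B=8] open={R1,R2,R3,R4,R5}
Step 6: commit R1 -> on_hand[A=50 B=29] avail[A=44 B=8] open={R2,R3,R4,R5}
Step 7: cancel R5 -> on_hand[A=50 B=29] avail[A=50 B=8] open={R2,R3,R4}
Step 8: cancel R3 -> on_hand[A=50 B=29] avail[A=50 B=15] open={R2,R4}
Step 9: reserve R6 A 2 -> on_hand[A=50 B=29] avail[A=48 B=15] open={R2,R4,R6}
Step 10: reserve R7 A 1 -> on_hand[A=50 B=29] avail[A=47 B=15] open={R2,R4,R6,R7}
Step 11: reserve R8 B 9 -> on_hand[A=50 B=29] avail[A=47 B=6] open={R2,R4,R6,R7,R8}
Step 12: reserve R9 B 3 -> on_hand[A=50 B=29] avail[A=47 B=3] open={R2,R4,R6,R7,R8,R9}
Step 13: reserve R10 A 7 -> on_hand[A=50 B=29] avail[A=40 B=3] open={R10,R2,R4,R6,R7,R8,R9}
Step 14: cancel R2 -> on_hand[A=50 B=29] avail[A=40 B=12] open={R10,R4,R6,R7,R8,R9}
Step 15: reserve R11 A 4 -> on_hand[A=50 B=29] avail[A=36 B=12] open={R10,R11,R4,R6,R7,R8,R9}
Final available[A] = 36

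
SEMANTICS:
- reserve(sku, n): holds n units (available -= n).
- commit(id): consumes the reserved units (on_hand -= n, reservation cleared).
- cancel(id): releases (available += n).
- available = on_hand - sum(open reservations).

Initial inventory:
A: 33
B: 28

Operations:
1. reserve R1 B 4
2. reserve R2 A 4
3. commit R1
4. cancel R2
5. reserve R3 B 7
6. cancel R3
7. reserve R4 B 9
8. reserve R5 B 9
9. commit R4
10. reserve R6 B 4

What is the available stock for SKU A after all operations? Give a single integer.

Answer: 33

Derivation:
Step 1: reserve R1 B 4 -> on_hand[A=33 B=28] avail[A=33 B=24] open={R1}
Step 2: reserve R2 A 4 -> on_hand[A=33 B=28] avail[A=29 B=24] open={R1,R2}
Step 3: commit R1 -> on_hand[A=33 B=24] avail[A=29 B=24] open={R2}
Step 4: cancel R2 -> on_hand[A=33 B=24] avail[A=33 B=24] open={}
Step 5: reserve R3 B 7 -> on_hand[A=33 B=24] avail[A=33 B=17] open={R3}
Step 6: cancel R3 -> on_hand[A=33 B=24] avail[A=33 B=24] open={}
Step 7: reserve R4 B 9 -> on_hand[A=33 B=24] avail[A=33 B=15] open={R4}
Step 8: reserve R5 B 9 -> on_hand[A=33 B=24] avail[A=33 B=6] open={R4,R5}
Step 9: commit R4 -> on_hand[A=33 B=15] avail[A=33 B=6] open={R5}
Step 10: reserve R6 B 4 -> on_hand[A=33 B=15] avail[A=33 B=2] open={R5,R6}
Final available[A] = 33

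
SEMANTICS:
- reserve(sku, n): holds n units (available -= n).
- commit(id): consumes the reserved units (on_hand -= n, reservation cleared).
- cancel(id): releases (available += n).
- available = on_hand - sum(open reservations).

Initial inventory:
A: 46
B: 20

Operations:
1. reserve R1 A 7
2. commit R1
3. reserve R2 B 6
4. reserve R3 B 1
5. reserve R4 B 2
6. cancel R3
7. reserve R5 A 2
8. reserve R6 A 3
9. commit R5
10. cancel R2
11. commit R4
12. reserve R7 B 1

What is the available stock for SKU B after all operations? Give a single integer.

Answer: 17

Derivation:
Step 1: reserve R1 A 7 -> on_hand[A=46 B=20] avail[A=39 B=20] open={R1}
Step 2: commit R1 -> on_hand[A=39 B=20] avail[A=39 B=20] open={}
Step 3: reserve R2 B 6 -> on_hand[A=39 B=20] avail[A=39 B=14] open={R2}
Step 4: reserve R3 B 1 -> on_hand[A=39 B=20] avail[A=39 B=13] open={R2,R3}
Step 5: reserve R4 B 2 -> on_hand[A=39 B=20] avail[A=39 B=11] open={R2,R3,R4}
Step 6: cancel R3 -> on_hand[A=39 B=20] avail[A=39 B=12] open={R2,R4}
Step 7: reserve R5 A 2 -> on_hand[A=39 B=20] avail[A=37 B=12] open={R2,R4,R5}
Step 8: reserve R6 A 3 -> on_hand[A=39 B=20] avail[A=34 B=12] open={R2,R4,R5,R6}
Step 9: commit R5 -> on_hand[A=37 B=20] avail[A=34 B=12] open={R2,R4,R6}
Step 10: cancel R2 -> on_hand[A=37 B=20] avail[A=34 B=18] open={R4,R6}
Step 11: commit R4 -> on_hand[A=37 B=18] avail[A=34 B=18] open={R6}
Step 12: reserve R7 B 1 -> on_hand[A=37 B=18] avail[A=34 B=17] open={R6,R7}
Final available[B] = 17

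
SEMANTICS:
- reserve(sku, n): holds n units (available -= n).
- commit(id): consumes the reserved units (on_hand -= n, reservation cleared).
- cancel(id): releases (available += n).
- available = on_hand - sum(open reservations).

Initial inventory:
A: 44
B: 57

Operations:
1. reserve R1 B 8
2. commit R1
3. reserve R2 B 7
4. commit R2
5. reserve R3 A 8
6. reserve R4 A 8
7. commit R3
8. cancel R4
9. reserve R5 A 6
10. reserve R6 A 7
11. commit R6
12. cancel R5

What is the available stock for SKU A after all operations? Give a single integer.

Step 1: reserve R1 B 8 -> on_hand[A=44 B=57] avail[A=44 B=49] open={R1}
Step 2: commit R1 -> on_hand[A=44 B=49] avail[A=44 B=49] open={}
Step 3: reserve R2 B 7 -> on_hand[A=44 B=49] avail[A=44 B=42] open={R2}
Step 4: commit R2 -> on_hand[A=44 B=42] avail[A=44 B=42] open={}
Step 5: reserve R3 A 8 -> on_hand[A=44 B=42] avail[A=36 B=42] open={R3}
Step 6: reserve R4 A 8 -> on_hand[A=44 B=42] avail[A=28 B=42] open={R3,R4}
Step 7: commit R3 -> on_hand[A=36 B=42] avail[A=28 B=42] open={R4}
Step 8: cancel R4 -> on_hand[A=36 B=42] avail[A=36 B=42] open={}
Step 9: reserve R5 A 6 -> on_hand[A=36 B=42] avail[A=30 B=42] open={R5}
Step 10: reserve R6 A 7 -> on_hand[A=36 B=42] avail[A=23 B=42] open={R5,R6}
Step 11: commit R6 -> on_hand[A=29 B=42] avail[A=23 B=42] open={R5}
Step 12: cancel R5 -> on_hand[A=29 B=42] avail[A=29 B=42] open={}
Final available[A] = 29

Answer: 29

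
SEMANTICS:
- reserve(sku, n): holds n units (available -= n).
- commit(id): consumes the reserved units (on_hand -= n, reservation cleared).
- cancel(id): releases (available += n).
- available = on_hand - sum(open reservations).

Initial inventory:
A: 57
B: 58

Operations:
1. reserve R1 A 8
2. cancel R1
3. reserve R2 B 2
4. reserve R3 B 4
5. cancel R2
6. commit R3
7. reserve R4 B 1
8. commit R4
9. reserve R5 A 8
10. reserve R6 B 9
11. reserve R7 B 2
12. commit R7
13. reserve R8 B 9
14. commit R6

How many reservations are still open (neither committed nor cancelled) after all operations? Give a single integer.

Step 1: reserve R1 A 8 -> on_hand[A=57 B=58] avail[A=49 B=58] open={R1}
Step 2: cancel R1 -> on_hand[A=57 B=58] avail[A=57 B=58] open={}
Step 3: reserve R2 B 2 -> on_hand[A=57 B=58] avail[A=57 B=56] open={R2}
Step 4: reserve R3 B 4 -> on_hand[A=57 B=58] avail[A=57 B=52] open={R2,R3}
Step 5: cancel R2 -> on_hand[A=57 B=58] avail[A=57 B=54] open={R3}
Step 6: commit R3 -> on_hand[A=57 B=54] avail[A=57 B=54] open={}
Step 7: reserve R4 B 1 -> on_hand[A=57 B=54] avail[A=57 B=53] open={R4}
Step 8: commit R4 -> on_hand[A=57 B=53] avail[A=57 B=53] open={}
Step 9: reserve R5 A 8 -> on_hand[A=57 B=53] avail[A=49 B=53] open={R5}
Step 10: reserve R6 B 9 -> on_hand[A=57 B=53] avail[A=49 B=44] open={R5,R6}
Step 11: reserve R7 B 2 -> on_hand[A=57 B=53] avail[A=49 B=42] open={R5,R6,R7}
Step 12: commit R7 -> on_hand[A=57 B=51] avail[A=49 B=42] open={R5,R6}
Step 13: reserve R8 B 9 -> on_hand[A=57 B=51] avail[A=49 B=33] open={R5,R6,R8}
Step 14: commit R6 -> on_hand[A=57 B=42] avail[A=49 B=33] open={R5,R8}
Open reservations: ['R5', 'R8'] -> 2

Answer: 2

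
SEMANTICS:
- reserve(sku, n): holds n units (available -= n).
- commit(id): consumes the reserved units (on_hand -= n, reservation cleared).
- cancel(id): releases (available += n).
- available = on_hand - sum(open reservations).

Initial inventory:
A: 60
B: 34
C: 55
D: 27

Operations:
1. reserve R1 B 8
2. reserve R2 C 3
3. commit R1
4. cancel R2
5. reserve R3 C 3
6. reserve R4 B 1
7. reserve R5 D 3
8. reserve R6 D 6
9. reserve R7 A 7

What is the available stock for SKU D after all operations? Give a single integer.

Answer: 18

Derivation:
Step 1: reserve R1 B 8 -> on_hand[A=60 B=34 C=55 D=27] avail[A=60 B=26 C=55 D=27] open={R1}
Step 2: reserve R2 C 3 -> on_hand[A=60 B=34 C=55 D=27] avail[A=60 B=26 C=52 D=27] open={R1,R2}
Step 3: commit R1 -> on_hand[A=60 B=26 C=55 D=27] avail[A=60 B=26 C=52 D=27] open={R2}
Step 4: cancel R2 -> on_hand[A=60 B=26 C=55 D=27] avail[A=60 B=26 C=55 D=27] open={}
Step 5: reserve R3 C 3 -> on_hand[A=60 B=26 C=55 D=27] avail[A=60 B=26 C=52 D=27] open={R3}
Step 6: reserve R4 B 1 -> on_hand[A=60 B=26 C=55 D=27] avail[A=60 B=25 C=52 D=27] open={R3,R4}
Step 7: reserve R5 D 3 -> on_hand[A=60 B=26 C=55 D=27] avail[A=60 B=25 C=52 D=24] open={R3,R4,R5}
Step 8: reserve R6 D 6 -> on_hand[A=60 B=26 C=55 D=27] avail[A=60 B=25 C=52 D=18] open={R3,R4,R5,R6}
Step 9: reserve R7 A 7 -> on_hand[A=60 B=26 C=55 D=27] avail[A=53 B=25 C=52 D=18] open={R3,R4,R5,R6,R7}
Final available[D] = 18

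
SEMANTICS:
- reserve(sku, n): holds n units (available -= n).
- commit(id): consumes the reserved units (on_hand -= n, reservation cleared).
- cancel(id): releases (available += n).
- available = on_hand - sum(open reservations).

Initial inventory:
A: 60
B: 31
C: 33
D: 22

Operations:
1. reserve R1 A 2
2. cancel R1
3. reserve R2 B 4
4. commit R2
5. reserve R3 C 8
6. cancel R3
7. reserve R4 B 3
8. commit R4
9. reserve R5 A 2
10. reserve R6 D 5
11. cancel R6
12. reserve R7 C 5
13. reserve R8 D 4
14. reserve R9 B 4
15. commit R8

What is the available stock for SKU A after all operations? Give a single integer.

Answer: 58

Derivation:
Step 1: reserve R1 A 2 -> on_hand[A=60 B=31 C=33 D=22] avail[A=58 B=31 C=33 D=22] open={R1}
Step 2: cancel R1 -> on_hand[A=60 B=31 C=33 D=22] avail[A=60 B=31 C=33 D=22] open={}
Step 3: reserve R2 B 4 -> on_hand[A=60 B=31 C=33 D=22] avail[A=60 B=27 C=33 D=22] open={R2}
Step 4: commit R2 -> on_hand[A=60 B=27 C=33 D=22] avail[A=60 B=27 C=33 D=22] open={}
Step 5: reserve R3 C 8 -> on_hand[A=60 B=27 C=33 D=22] avail[A=60 B=27 C=25 D=22] open={R3}
Step 6: cancel R3 -> on_hand[A=60 B=27 C=33 D=22] avail[A=60 B=27 C=33 D=22] open={}
Step 7: reserve R4 B 3 -> on_hand[A=60 B=27 C=33 D=22] avail[A=60 B=24 C=33 D=22] open={R4}
Step 8: commit R4 -> on_hand[A=60 B=24 C=33 D=22] avail[A=60 B=24 C=33 D=22] open={}
Step 9: reserve R5 A 2 -> on_hand[A=60 B=24 C=33 D=22] avail[A=58 B=24 C=33 D=22] open={R5}
Step 10: reserve R6 D 5 -> on_hand[A=60 B=24 C=33 D=22] avail[A=58 B=24 C=33 D=17] open={R5,R6}
Step 11: cancel R6 -> on_hand[A=60 B=24 C=33 D=22] avail[A=58 B=24 C=33 D=22] open={R5}
Step 12: reserve R7 C 5 -> on_hand[A=60 B=24 C=33 D=22] avail[A=58 B=24 C=28 D=22] open={R5,R7}
Step 13: reserve R8 D 4 -> on_hand[A=60 B=24 C=33 D=22] avail[A=58 B=24 C=28 D=18] open={R5,R7,R8}
Step 14: reserve R9 B 4 -> on_hand[A=60 B=24 C=33 D=22] avail[A=58 B=20 C=28 D=18] open={R5,R7,R8,R9}
Step 15: commit R8 -> on_hand[A=60 B=24 C=33 D=18] avail[A=58 B=20 C=28 D=18] open={R5,R7,R9}
Final available[A] = 58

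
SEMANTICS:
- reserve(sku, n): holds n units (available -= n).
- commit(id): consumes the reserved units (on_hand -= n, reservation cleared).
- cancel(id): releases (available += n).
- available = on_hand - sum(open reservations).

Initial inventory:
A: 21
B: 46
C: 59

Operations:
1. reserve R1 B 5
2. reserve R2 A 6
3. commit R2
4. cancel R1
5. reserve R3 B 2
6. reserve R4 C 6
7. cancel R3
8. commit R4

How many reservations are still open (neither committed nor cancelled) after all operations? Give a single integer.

Step 1: reserve R1 B 5 -> on_hand[A=21 B=46 C=59] avail[A=21 B=41 C=59] open={R1}
Step 2: reserve R2 A 6 -> on_hand[A=21 B=46 C=59] avail[A=15 B=41 C=59] open={R1,R2}
Step 3: commit R2 -> on_hand[A=15 B=46 C=59] avail[A=15 B=41 C=59] open={R1}
Step 4: cancel R1 -> on_hand[A=15 B=46 C=59] avail[A=15 B=46 C=59] open={}
Step 5: reserve R3 B 2 -> on_hand[A=15 B=46 C=59] avail[A=15 B=44 C=59] open={R3}
Step 6: reserve R4 C 6 -> on_hand[A=15 B=46 C=59] avail[A=15 B=44 C=53] open={R3,R4}
Step 7: cancel R3 -> on_hand[A=15 B=46 C=59] avail[A=15 B=46 C=53] open={R4}
Step 8: commit R4 -> on_hand[A=15 B=46 C=53] avail[A=15 B=46 C=53] open={}
Open reservations: [] -> 0

Answer: 0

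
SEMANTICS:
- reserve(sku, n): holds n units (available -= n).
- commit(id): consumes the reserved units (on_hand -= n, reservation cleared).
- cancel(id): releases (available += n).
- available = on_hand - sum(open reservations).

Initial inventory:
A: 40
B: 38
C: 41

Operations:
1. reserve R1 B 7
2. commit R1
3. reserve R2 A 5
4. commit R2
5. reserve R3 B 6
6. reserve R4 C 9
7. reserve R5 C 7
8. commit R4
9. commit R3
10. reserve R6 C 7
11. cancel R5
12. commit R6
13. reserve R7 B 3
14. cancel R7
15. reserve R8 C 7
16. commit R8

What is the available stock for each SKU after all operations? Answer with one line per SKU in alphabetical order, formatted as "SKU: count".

Step 1: reserve R1 B 7 -> on_hand[A=40 B=38 C=41] avail[A=40 B=31 C=41] open={R1}
Step 2: commit R1 -> on_hand[A=40 B=31 C=41] avail[A=40 B=31 C=41] open={}
Step 3: reserve R2 A 5 -> on_hand[A=40 B=31 C=41] avail[A=35 B=31 C=41] open={R2}
Step 4: commit R2 -> on_hand[A=35 B=31 C=41] avail[A=35 B=31 C=41] open={}
Step 5: reserve R3 B 6 -> on_hand[A=35 B=31 C=41] avail[A=35 B=25 C=41] open={R3}
Step 6: reserve R4 C 9 -> on_hand[A=35 B=31 C=41] avail[A=35 B=25 C=32] open={R3,R4}
Step 7: reserve R5 C 7 -> on_hand[A=35 B=31 C=41] avail[A=35 B=25 C=25] open={R3,R4,R5}
Step 8: commit R4 -> on_hand[A=35 B=31 C=32] avail[A=35 B=25 C=25] open={R3,R5}
Step 9: commit R3 -> on_hand[A=35 B=25 C=32] avail[A=35 B=25 C=25] open={R5}
Step 10: reserve R6 C 7 -> on_hand[A=35 B=25 C=32] avail[A=35 B=25 C=18] open={R5,R6}
Step 11: cancel R5 -> on_hand[A=35 B=25 C=32] avail[A=35 B=25 C=25] open={R6}
Step 12: commit R6 -> on_hand[A=35 B=25 C=25] avail[A=35 B=25 C=25] open={}
Step 13: reserve R7 B 3 -> on_hand[A=35 B=25 C=25] avail[A=35 B=22 C=25] open={R7}
Step 14: cancel R7 -> on_hand[A=35 B=25 C=25] avail[A=35 B=25 C=25] open={}
Step 15: reserve R8 C 7 -> on_hand[A=35 B=25 C=25] avail[A=35 B=25 C=18] open={R8}
Step 16: commit R8 -> on_hand[A=35 B=25 C=18] avail[A=35 B=25 C=18] open={}

Answer: A: 35
B: 25
C: 18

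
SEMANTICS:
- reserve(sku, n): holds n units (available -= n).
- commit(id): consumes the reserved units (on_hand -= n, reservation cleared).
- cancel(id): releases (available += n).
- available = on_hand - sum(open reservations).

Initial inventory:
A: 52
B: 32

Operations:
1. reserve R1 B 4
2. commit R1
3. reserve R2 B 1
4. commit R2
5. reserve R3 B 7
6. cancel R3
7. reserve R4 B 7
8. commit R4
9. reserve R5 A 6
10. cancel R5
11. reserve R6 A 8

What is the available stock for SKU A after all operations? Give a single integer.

Answer: 44

Derivation:
Step 1: reserve R1 B 4 -> on_hand[A=52 B=32] avail[A=52 B=28] open={R1}
Step 2: commit R1 -> on_hand[A=52 B=28] avail[A=52 B=28] open={}
Step 3: reserve R2 B 1 -> on_hand[A=52 B=28] avail[A=52 B=27] open={R2}
Step 4: commit R2 -> on_hand[A=52 B=27] avail[A=52 B=27] open={}
Step 5: reserve R3 B 7 -> on_hand[A=52 B=27] avail[A=52 B=20] open={R3}
Step 6: cancel R3 -> on_hand[A=52 B=27] avail[A=52 B=27] open={}
Step 7: reserve R4 B 7 -> on_hand[A=52 B=27] avail[A=52 B=20] open={R4}
Step 8: commit R4 -> on_hand[A=52 B=20] avail[A=52 B=20] open={}
Step 9: reserve R5 A 6 -> on_hand[A=52 B=20] avail[A=46 B=20] open={R5}
Step 10: cancel R5 -> on_hand[A=52 B=20] avail[A=52 B=20] open={}
Step 11: reserve R6 A 8 -> on_hand[A=52 B=20] avail[A=44 B=20] open={R6}
Final available[A] = 44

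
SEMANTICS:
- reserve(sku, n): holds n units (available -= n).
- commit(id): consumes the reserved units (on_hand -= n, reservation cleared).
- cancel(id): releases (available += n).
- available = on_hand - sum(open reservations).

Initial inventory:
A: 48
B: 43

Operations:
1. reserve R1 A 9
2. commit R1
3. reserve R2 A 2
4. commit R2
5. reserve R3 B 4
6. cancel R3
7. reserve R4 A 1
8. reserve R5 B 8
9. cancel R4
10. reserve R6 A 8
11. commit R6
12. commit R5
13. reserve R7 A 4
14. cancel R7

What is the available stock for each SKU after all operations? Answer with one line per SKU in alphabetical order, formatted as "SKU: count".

Step 1: reserve R1 A 9 -> on_hand[A=48 B=43] avail[A=39 B=43] open={R1}
Step 2: commit R1 -> on_hand[A=39 B=43] avail[A=39 B=43] open={}
Step 3: reserve R2 A 2 -> on_hand[A=39 B=43] avail[A=37 B=43] open={R2}
Step 4: commit R2 -> on_hand[A=37 B=43] avail[A=37 B=43] open={}
Step 5: reserve R3 B 4 -> on_hand[A=37 B=43] avail[A=37 B=39] open={R3}
Step 6: cancel R3 -> on_hand[A=37 B=43] avail[A=37 B=43] open={}
Step 7: reserve R4 A 1 -> on_hand[A=37 B=43] avail[A=36 B=43] open={R4}
Step 8: reserve R5 B 8 -> on_hand[A=37 B=43] avail[A=36 B=35] open={R4,R5}
Step 9: cancel R4 -> on_hand[A=37 B=43] avail[A=37 B=35] open={R5}
Step 10: reserve R6 A 8 -> on_hand[A=37 B=43] avail[A=29 B=35] open={R5,R6}
Step 11: commit R6 -> on_hand[A=29 B=43] avail[A=29 B=35] open={R5}
Step 12: commit R5 -> on_hand[A=29 B=35] avail[A=29 B=35] open={}
Step 13: reserve R7 A 4 -> on_hand[A=29 B=35] avail[A=25 B=35] open={R7}
Step 14: cancel R7 -> on_hand[A=29 B=35] avail[A=29 B=35] open={}

Answer: A: 29
B: 35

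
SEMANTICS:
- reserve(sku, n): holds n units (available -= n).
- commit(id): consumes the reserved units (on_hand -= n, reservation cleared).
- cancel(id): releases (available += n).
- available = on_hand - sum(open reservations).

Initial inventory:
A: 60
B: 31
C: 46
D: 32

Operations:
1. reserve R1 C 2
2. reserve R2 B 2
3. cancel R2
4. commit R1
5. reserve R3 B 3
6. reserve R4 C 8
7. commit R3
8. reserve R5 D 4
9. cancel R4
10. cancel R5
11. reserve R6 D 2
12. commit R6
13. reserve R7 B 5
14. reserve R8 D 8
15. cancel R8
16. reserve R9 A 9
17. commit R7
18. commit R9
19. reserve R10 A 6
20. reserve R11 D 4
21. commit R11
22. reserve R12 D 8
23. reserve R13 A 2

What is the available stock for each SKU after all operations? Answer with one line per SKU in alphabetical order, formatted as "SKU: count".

Step 1: reserve R1 C 2 -> on_hand[A=60 B=31 C=46 D=32] avail[A=60 B=31 C=44 D=32] open={R1}
Step 2: reserve R2 B 2 -> on_hand[A=60 B=31 C=46 D=32] avail[A=60 B=29 C=44 D=32] open={R1,R2}
Step 3: cancel R2 -> on_hand[A=60 B=31 C=46 D=32] avail[A=60 B=31 C=44 D=32] open={R1}
Step 4: commit R1 -> on_hand[A=60 B=31 C=44 D=32] avail[A=60 B=31 C=44 D=32] open={}
Step 5: reserve R3 B 3 -> on_hand[A=60 B=31 C=44 D=32] avail[A=60 B=28 C=44 D=32] open={R3}
Step 6: reserve R4 C 8 -> on_hand[A=60 B=31 C=44 D=32] avail[A=60 B=28 C=36 D=32] open={R3,R4}
Step 7: commit R3 -> on_hand[A=60 B=28 C=44 D=32] avail[A=60 B=28 C=36 D=32] open={R4}
Step 8: reserve R5 D 4 -> on_hand[A=60 B=28 C=44 D=32] avail[A=60 B=28 C=36 D=28] open={R4,R5}
Step 9: cancel R4 -> on_hand[A=60 B=28 C=44 D=32] avail[A=60 B=28 C=44 D=28] open={R5}
Step 10: cancel R5 -> on_hand[A=60 B=28 C=44 D=32] avail[A=60 B=28 C=44 D=32] open={}
Step 11: reserve R6 D 2 -> on_hand[A=60 B=28 C=44 D=32] avail[A=60 B=28 C=44 D=30] open={R6}
Step 12: commit R6 -> on_hand[A=60 B=28 C=44 D=30] avail[A=60 B=28 C=44 D=30] open={}
Step 13: reserve R7 B 5 -> on_hand[A=60 B=28 C=44 D=30] avail[A=60 B=23 C=44 D=30] open={R7}
Step 14: reserve R8 D 8 -> on_hand[A=60 B=28 C=44 D=30] avail[A=60 B=23 C=44 D=22] open={R7,R8}
Step 15: cancel R8 -> on_hand[A=60 B=28 C=44 D=30] avail[A=60 B=23 C=44 D=30] open={R7}
Step 16: reserve R9 A 9 -> on_hand[A=60 B=28 C=44 D=30] avail[A=51 B=23 C=44 D=30] open={R7,R9}
Step 17: commit R7 -> on_hand[A=60 B=23 C=44 D=30] avail[A=51 B=23 C=44 D=30] open={R9}
Step 18: commit R9 -> on_hand[A=51 B=23 C=44 D=30] avail[A=51 B=23 C=44 D=30] open={}
Step 19: reserve R10 A 6 -> on_hand[A=51 B=23 C=44 D=30] avail[A=45 B=23 C=44 D=30] open={R10}
Step 20: reserve R11 D 4 -> on_hand[A=51 B=23 C=44 D=30] avail[A=45 B=23 C=44 D=26] open={R10,R11}
Step 21: commit R11 -> on_hand[A=51 B=23 C=44 D=26] avail[A=45 B=23 C=44 D=26] open={R10}
Step 22: reserve R12 D 8 -> on_hand[A=51 B=23 C=44 D=26] avail[A=45 B=23 C=44 D=18] open={R10,R12}
Step 23: reserve R13 A 2 -> on_hand[A=51 B=23 C=44 D=26] avail[A=43 B=23 C=44 D=18] open={R10,R12,R13}

Answer: A: 43
B: 23
C: 44
D: 18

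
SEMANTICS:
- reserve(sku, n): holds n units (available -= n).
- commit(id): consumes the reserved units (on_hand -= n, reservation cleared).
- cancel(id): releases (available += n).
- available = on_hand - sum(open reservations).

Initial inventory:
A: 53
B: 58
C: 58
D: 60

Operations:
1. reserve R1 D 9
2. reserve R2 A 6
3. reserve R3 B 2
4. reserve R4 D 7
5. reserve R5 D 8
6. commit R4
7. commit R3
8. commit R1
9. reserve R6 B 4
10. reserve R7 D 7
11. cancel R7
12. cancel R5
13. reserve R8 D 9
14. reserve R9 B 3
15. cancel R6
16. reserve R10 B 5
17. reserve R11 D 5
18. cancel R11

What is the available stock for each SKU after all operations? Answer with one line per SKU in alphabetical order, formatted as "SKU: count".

Step 1: reserve R1 D 9 -> on_hand[A=53 B=58 C=58 D=60] avail[A=53 B=58 C=58 D=51] open={R1}
Step 2: reserve R2 A 6 -> on_hand[A=53 B=58 C=58 D=60] avail[A=47 B=58 C=58 D=51] open={R1,R2}
Step 3: reserve R3 B 2 -> on_hand[A=53 B=58 C=58 D=60] avail[A=47 B=56 C=58 D=51] open={R1,R2,R3}
Step 4: reserve R4 D 7 -> on_hand[A=53 B=58 C=58 D=60] avail[A=47 B=56 C=58 D=44] open={R1,R2,R3,R4}
Step 5: reserve R5 D 8 -> on_hand[A=53 B=58 C=58 D=60] avail[A=47 B=56 C=58 D=36] open={R1,R2,R3,R4,R5}
Step 6: commit R4 -> on_hand[A=53 B=58 C=58 D=53] avail[A=47 B=56 C=58 D=36] open={R1,R2,R3,R5}
Step 7: commit R3 -> on_hand[A=53 B=56 C=58 D=53] avail[A=47 B=56 C=58 D=36] open={R1,R2,R5}
Step 8: commit R1 -> on_hand[A=53 B=56 C=58 D=44] avail[A=47 B=56 C=58 D=36] open={R2,R5}
Step 9: reserve R6 B 4 -> on_hand[A=53 B=56 C=58 D=44] avail[A=47 B=52 C=58 D=36] open={R2,R5,R6}
Step 10: reserve R7 D 7 -> on_hand[A=53 B=56 C=58 D=44] avail[A=47 B=52 C=58 D=29] open={R2,R5,R6,R7}
Step 11: cancel R7 -> on_hand[A=53 B=56 C=58 D=44] avail[A=47 B=52 C=58 D=36] open={R2,R5,R6}
Step 12: cancel R5 -> on_hand[A=53 B=56 C=58 D=44] avail[A=47 B=52 C=58 D=44] open={R2,R6}
Step 13: reserve R8 D 9 -> on_hand[A=53 B=56 C=58 D=44] avail[A=47 B=52 C=58 D=35] open={R2,R6,R8}
Step 14: reserve R9 B 3 -> on_hand[A=53 B=56 C=58 D=44] avail[A=47 B=49 C=58 D=35] open={R2,R6,R8,R9}
Step 15: cancel R6 -> on_hand[A=53 B=56 C=58 D=44] avail[A=47 B=53 C=58 D=35] open={R2,R8,R9}
Step 16: reserve R10 B 5 -> on_hand[A=53 B=56 C=58 D=44] avail[A=47 B=48 C=58 D=35] open={R10,R2,R8,R9}
Step 17: reserve R11 D 5 -> on_hand[A=53 B=56 C=58 D=44] avail[A=47 B=48 C=58 D=30] open={R10,R11,R2,R8,R9}
Step 18: cancel R11 -> on_hand[A=53 B=56 C=58 D=44] avail[A=47 B=48 C=58 D=35] open={R10,R2,R8,R9}

Answer: A: 47
B: 48
C: 58
D: 35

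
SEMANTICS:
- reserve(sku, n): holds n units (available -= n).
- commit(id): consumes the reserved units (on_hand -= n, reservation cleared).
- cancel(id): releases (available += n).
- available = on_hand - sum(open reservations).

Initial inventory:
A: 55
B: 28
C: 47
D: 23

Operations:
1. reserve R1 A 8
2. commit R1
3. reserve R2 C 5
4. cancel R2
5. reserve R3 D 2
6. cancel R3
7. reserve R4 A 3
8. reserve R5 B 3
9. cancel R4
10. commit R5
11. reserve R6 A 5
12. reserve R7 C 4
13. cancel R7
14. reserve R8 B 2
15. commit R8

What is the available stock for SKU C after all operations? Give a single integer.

Step 1: reserve R1 A 8 -> on_hand[A=55 B=28 C=47 D=23] avail[A=47 B=28 C=47 D=23] open={R1}
Step 2: commit R1 -> on_hand[A=47 B=28 C=47 D=23] avail[A=47 B=28 C=47 D=23] open={}
Step 3: reserve R2 C 5 -> on_hand[A=47 B=28 C=47 D=23] avail[A=47 B=28 C=42 D=23] open={R2}
Step 4: cancel R2 -> on_hand[A=47 B=28 C=47 D=23] avail[A=47 B=28 C=47 D=23] open={}
Step 5: reserve R3 D 2 -> on_hand[A=47 B=28 C=47 D=23] avail[A=47 B=28 C=47 D=21] open={R3}
Step 6: cancel R3 -> on_hand[A=47 B=28 C=47 D=23] avail[A=47 B=28 C=47 D=23] open={}
Step 7: reserve R4 A 3 -> on_hand[A=47 B=28 C=47 D=23] avail[A=44 B=28 C=47 D=23] open={R4}
Step 8: reserve R5 B 3 -> on_hand[A=47 B=28 C=47 D=23] avail[A=44 B=25 C=47 D=23] open={R4,R5}
Step 9: cancel R4 -> on_hand[A=47 B=28 C=47 D=23] avail[A=47 B=25 C=47 D=23] open={R5}
Step 10: commit R5 -> on_hand[A=47 B=25 C=47 D=23] avail[A=47 B=25 C=47 D=23] open={}
Step 11: reserve R6 A 5 -> on_hand[A=47 B=25 C=47 D=23] avail[A=42 B=25 C=47 D=23] open={R6}
Step 12: reserve R7 C 4 -> on_hand[A=47 B=25 C=47 D=23] avail[A=42 B=25 C=43 D=23] open={R6,R7}
Step 13: cancel R7 -> on_hand[A=47 B=25 C=47 D=23] avail[A=42 B=25 C=47 D=23] open={R6}
Step 14: reserve R8 B 2 -> on_hand[A=47 B=25 C=47 D=23] avail[A=42 B=23 C=47 D=23] open={R6,R8}
Step 15: commit R8 -> on_hand[A=47 B=23 C=47 D=23] avail[A=42 B=23 C=47 D=23] open={R6}
Final available[C] = 47

Answer: 47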